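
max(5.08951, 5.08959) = 5.08959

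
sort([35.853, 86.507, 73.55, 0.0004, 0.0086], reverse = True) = [86.507, 73.55, 35.853, 0.0086, 0.0004]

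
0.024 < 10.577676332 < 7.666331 False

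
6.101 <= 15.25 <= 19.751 True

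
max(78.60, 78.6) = 78.6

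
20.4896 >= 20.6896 False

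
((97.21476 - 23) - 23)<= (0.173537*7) False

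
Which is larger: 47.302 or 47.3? 47.302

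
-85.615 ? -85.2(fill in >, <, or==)<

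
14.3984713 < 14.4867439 True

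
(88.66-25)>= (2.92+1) True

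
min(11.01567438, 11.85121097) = 11.01567438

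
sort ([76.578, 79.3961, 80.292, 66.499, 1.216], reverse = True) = [80.292, 79.3961, 76.578, 66.499, 1.216]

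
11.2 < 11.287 True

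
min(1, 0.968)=0.968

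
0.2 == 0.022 False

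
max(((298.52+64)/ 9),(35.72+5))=40.72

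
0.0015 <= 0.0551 True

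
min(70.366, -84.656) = -84.656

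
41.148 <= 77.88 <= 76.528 False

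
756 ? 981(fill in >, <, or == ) <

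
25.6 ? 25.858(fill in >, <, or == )<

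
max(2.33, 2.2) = 2.33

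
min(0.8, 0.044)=0.044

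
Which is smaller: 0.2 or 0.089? 0.089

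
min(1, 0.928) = 0.928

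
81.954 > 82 False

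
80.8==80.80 True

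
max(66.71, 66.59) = 66.71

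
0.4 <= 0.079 False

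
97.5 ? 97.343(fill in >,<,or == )>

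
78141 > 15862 True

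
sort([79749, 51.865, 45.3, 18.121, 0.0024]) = [0.0024, 18.121, 45.3, 51.865, 79749]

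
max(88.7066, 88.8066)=88.8066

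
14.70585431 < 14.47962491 False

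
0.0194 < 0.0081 False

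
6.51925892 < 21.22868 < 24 True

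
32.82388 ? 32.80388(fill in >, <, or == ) >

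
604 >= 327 True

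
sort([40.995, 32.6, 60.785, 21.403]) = [21.403, 32.6, 40.995, 60.785]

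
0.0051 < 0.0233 True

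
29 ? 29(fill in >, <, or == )==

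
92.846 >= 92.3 True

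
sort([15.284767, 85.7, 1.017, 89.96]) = [1.017, 15.284767, 85.7, 89.96]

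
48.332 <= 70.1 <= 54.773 False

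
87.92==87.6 False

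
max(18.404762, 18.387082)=18.404762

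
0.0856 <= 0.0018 False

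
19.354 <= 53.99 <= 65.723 True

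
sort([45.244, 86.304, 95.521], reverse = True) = [95.521, 86.304, 45.244]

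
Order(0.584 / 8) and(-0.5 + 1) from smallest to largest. (0.584 / 8), (-0.5 + 1)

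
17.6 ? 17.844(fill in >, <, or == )<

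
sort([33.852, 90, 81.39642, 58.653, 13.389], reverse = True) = [90, 81.39642, 58.653, 33.852, 13.389]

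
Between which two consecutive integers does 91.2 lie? 91 and 92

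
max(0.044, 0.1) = 0.1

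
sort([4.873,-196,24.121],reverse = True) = [24.121,4.873,-196]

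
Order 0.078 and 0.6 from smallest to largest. 0.078, 0.6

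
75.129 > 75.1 True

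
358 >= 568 False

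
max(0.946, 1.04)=1.04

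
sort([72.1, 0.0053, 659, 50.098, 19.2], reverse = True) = [659, 72.1, 50.098, 19.2, 0.0053]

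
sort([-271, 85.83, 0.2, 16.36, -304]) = [-304, -271, 0.2, 16.36, 85.83]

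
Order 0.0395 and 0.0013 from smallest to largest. 0.0013, 0.0395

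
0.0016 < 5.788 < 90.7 True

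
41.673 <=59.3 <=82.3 True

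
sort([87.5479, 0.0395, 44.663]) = [0.0395, 44.663, 87.5479]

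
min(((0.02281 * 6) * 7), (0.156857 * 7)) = 0.95802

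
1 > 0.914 True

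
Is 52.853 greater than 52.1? Yes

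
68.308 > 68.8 False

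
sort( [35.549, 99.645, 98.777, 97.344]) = [35.549, 97.344, 98.777, 99.645]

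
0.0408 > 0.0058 True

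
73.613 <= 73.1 False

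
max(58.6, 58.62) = 58.62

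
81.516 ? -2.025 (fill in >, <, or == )>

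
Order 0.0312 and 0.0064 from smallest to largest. 0.0064, 0.0312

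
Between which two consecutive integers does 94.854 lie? 94 and 95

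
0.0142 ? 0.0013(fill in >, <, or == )>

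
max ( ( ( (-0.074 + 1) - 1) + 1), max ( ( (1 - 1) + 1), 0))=1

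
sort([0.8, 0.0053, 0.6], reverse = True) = [0.8, 0.6, 0.0053]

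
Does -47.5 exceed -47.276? No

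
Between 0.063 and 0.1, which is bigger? 0.1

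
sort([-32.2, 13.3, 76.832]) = [-32.2, 13.3, 76.832]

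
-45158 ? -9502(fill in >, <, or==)<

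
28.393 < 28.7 True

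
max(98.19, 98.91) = 98.91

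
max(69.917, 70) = 70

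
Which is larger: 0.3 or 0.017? 0.3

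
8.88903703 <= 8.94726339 True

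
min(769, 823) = 769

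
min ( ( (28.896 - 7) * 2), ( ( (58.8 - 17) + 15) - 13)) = 43.792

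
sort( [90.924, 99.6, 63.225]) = [63.225, 90.924, 99.6]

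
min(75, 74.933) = 74.933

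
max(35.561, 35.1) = 35.561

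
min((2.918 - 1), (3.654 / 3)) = 1.218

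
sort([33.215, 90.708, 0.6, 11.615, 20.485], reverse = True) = [90.708, 33.215, 20.485, 11.615, 0.6]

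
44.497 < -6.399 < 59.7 False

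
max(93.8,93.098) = 93.8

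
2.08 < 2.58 True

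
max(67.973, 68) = 68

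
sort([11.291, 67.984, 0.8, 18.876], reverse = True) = [67.984, 18.876, 11.291, 0.8]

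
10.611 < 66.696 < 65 False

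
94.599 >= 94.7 False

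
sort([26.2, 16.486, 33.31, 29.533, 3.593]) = [3.593, 16.486, 26.2, 29.533, 33.31]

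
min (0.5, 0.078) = 0.078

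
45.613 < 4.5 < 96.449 False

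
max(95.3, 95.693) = 95.693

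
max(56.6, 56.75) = 56.75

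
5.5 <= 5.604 True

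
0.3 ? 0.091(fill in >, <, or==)>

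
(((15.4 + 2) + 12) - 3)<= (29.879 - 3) True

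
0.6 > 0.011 True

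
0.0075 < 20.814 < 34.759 True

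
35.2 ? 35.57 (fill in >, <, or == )<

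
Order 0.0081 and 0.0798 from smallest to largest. 0.0081, 0.0798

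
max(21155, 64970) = 64970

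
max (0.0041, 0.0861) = 0.0861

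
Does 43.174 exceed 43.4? No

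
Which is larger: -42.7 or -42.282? -42.282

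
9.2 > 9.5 False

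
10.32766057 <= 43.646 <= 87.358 True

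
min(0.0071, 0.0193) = 0.0071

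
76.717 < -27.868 False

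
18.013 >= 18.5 False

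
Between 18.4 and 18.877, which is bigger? 18.877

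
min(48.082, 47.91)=47.91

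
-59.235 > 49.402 False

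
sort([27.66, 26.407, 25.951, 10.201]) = [10.201, 25.951, 26.407, 27.66]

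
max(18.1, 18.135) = 18.135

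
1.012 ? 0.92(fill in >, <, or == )>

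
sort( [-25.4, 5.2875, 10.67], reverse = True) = [10.67, 5.2875, -25.4]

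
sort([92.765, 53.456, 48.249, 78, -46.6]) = [-46.6, 48.249, 53.456, 78, 92.765]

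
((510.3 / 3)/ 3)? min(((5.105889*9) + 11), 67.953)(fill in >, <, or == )<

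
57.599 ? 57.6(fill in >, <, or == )<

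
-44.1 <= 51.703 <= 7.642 False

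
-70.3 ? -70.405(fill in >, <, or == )>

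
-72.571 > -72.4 False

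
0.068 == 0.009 False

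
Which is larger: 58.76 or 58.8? 58.8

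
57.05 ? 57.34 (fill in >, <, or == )<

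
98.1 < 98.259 True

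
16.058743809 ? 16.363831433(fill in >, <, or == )<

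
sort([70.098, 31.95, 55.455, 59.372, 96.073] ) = [31.95, 55.455, 59.372, 70.098, 96.073]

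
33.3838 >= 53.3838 False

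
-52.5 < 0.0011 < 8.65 True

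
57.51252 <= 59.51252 True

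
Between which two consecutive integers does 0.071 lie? 0 and 1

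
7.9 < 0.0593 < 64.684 False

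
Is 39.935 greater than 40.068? No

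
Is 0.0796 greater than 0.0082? Yes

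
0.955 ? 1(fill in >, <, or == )<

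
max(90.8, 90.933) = 90.933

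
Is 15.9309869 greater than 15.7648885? Yes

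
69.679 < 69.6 False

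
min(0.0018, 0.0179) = 0.0018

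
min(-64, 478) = -64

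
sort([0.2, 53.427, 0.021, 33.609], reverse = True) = [53.427, 33.609, 0.2, 0.021]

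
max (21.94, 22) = 22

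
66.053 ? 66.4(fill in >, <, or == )<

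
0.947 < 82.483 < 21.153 False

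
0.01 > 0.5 False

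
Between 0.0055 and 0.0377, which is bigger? 0.0377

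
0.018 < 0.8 True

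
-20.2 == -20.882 False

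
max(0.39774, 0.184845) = 0.39774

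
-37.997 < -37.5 True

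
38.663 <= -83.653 False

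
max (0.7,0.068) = 0.7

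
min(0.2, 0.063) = 0.063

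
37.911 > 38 False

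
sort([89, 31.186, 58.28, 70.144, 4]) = [4, 31.186, 58.28, 70.144, 89]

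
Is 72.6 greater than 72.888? No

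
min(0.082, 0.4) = 0.082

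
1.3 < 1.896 True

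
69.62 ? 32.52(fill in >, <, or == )>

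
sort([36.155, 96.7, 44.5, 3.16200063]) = [3.16200063, 36.155, 44.5, 96.7]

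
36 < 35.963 False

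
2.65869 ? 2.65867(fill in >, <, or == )>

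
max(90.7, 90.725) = 90.725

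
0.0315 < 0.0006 False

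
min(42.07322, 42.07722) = 42.07322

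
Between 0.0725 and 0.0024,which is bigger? 0.0725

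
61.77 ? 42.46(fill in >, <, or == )>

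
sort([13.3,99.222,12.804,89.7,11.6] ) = [11.6,12.804,13.3,89.7,99.222]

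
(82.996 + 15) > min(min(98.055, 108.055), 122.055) False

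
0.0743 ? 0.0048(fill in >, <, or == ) >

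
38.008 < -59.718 False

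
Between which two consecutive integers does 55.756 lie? 55 and 56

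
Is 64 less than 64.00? No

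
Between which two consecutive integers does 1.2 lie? 1 and 2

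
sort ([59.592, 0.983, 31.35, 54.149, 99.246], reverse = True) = [99.246, 59.592, 54.149, 31.35, 0.983]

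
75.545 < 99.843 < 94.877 False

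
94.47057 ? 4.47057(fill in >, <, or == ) >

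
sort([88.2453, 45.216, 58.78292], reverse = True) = [88.2453, 58.78292, 45.216]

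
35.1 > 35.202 False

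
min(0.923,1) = 0.923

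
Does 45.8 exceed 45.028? Yes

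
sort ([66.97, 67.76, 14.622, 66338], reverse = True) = [66338, 67.76, 66.97, 14.622]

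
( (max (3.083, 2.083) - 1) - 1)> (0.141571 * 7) True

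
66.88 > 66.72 True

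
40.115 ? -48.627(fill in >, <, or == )>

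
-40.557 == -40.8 False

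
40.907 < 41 True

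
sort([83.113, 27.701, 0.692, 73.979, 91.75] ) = [0.692, 27.701, 73.979, 83.113, 91.75]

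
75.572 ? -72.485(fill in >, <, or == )>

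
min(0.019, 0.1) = 0.019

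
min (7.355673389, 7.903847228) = 7.355673389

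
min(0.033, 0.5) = 0.033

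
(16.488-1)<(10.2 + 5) False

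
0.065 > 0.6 False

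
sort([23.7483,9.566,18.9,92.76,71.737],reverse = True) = [92.76,71.737,23.7483,18.9,9.566]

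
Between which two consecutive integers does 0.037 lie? 0 and 1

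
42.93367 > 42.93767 False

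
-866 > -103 False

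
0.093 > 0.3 False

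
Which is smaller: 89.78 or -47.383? -47.383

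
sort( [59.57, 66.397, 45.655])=[45.655, 59.57, 66.397]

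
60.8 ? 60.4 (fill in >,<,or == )>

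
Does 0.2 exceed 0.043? Yes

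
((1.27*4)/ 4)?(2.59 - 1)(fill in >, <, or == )<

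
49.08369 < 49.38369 True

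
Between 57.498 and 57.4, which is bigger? 57.498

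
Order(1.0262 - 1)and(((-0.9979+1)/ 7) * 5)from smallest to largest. (((-0.9979+1)/ 7) * 5), (1.0262 - 1)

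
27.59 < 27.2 False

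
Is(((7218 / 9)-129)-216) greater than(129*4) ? No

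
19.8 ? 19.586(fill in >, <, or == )>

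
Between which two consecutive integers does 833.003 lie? 833 and 834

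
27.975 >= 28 False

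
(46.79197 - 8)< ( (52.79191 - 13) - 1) False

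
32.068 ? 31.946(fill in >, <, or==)>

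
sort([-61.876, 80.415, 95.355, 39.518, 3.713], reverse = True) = [95.355, 80.415, 39.518, 3.713, -61.876]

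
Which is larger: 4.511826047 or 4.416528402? 4.511826047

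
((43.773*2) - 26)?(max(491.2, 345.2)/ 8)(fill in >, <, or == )>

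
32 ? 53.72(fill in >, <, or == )<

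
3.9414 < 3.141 False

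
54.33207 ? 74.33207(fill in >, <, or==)<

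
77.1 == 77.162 False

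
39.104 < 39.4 True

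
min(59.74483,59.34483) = 59.34483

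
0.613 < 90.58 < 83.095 False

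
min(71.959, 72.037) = 71.959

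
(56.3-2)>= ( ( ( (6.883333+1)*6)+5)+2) True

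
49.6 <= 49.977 True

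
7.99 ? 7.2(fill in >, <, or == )>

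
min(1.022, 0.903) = 0.903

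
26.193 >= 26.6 False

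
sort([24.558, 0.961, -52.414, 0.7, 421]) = [-52.414, 0.7, 0.961, 24.558, 421]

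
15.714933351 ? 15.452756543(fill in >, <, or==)>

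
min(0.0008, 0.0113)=0.0008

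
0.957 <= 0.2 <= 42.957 False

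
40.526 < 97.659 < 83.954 False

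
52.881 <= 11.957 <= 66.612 False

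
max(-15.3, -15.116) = -15.116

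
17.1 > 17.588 False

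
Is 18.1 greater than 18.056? Yes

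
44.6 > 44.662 False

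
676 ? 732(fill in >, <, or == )<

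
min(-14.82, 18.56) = -14.82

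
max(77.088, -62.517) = 77.088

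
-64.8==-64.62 False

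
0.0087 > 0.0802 False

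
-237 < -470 False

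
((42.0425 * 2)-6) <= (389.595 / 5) False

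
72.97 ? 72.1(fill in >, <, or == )>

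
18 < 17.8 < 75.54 False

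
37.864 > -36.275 True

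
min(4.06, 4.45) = 4.06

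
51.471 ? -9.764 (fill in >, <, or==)>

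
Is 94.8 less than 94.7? No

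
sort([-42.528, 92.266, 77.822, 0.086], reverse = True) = [92.266, 77.822, 0.086, -42.528]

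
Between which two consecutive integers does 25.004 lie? 25 and 26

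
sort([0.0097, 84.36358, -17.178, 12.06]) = [-17.178, 0.0097, 12.06, 84.36358]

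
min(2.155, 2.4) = 2.155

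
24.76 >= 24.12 True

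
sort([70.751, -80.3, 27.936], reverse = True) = [70.751, 27.936, -80.3]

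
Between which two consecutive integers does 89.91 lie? 89 and 90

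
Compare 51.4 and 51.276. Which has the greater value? 51.4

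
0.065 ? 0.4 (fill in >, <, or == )<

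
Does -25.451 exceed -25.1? No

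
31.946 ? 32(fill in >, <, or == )<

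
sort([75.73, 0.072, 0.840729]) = [0.072, 0.840729, 75.73]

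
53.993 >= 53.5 True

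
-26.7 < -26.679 True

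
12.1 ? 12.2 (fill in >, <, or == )<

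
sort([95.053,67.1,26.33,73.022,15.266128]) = [15.266128,26.33,67.1,73.022,95.053]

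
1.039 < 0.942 False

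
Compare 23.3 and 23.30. They are equal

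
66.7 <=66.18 False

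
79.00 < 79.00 False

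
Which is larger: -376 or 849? 849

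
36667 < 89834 True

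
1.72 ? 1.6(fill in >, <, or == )>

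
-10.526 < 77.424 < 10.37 False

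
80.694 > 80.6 True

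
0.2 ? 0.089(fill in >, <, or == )>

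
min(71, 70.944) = 70.944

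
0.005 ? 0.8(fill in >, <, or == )<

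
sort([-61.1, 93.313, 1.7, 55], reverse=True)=[93.313, 55, 1.7, -61.1]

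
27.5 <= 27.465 False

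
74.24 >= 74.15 True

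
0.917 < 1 True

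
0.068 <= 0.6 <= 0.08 False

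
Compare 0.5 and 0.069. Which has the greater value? 0.5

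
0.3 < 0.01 False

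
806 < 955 True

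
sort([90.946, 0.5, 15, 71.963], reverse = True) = [90.946, 71.963, 15, 0.5]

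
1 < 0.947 False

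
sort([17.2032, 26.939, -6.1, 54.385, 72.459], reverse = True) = [72.459, 54.385, 26.939, 17.2032, -6.1]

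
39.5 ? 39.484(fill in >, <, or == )>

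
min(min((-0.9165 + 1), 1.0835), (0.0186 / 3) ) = 0.0062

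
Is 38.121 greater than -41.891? Yes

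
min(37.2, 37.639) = 37.2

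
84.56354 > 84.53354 True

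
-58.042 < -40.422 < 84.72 True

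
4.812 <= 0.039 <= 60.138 False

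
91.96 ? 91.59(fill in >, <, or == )>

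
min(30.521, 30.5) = 30.5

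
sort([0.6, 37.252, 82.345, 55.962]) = [0.6, 37.252, 55.962, 82.345]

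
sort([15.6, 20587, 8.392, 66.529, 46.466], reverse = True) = [20587, 66.529, 46.466, 15.6, 8.392]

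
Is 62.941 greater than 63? No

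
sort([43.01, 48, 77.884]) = [43.01, 48, 77.884]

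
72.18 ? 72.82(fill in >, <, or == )<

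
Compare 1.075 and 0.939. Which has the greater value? 1.075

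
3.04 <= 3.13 True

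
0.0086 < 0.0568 True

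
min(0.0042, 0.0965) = 0.0042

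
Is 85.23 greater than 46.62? Yes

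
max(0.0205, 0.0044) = 0.0205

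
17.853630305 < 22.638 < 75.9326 True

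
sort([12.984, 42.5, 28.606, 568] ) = [12.984, 28.606, 42.5, 568]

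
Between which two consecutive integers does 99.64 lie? 99 and 100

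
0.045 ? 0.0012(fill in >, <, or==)>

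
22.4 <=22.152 False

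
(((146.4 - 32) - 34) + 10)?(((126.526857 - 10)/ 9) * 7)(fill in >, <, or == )<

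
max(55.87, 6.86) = 55.87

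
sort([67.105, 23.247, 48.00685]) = [23.247, 48.00685, 67.105]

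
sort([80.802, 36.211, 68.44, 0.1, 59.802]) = [0.1, 36.211, 59.802, 68.44, 80.802]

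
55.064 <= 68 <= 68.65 True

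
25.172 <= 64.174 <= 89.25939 True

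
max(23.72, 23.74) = 23.74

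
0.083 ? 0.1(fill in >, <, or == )<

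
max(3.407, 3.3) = 3.407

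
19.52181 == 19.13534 False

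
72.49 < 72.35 False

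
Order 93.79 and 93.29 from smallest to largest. 93.29, 93.79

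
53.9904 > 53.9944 False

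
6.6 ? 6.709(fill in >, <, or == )<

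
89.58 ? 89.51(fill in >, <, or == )>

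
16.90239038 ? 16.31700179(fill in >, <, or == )>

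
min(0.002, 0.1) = 0.002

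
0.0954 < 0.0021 False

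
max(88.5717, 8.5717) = 88.5717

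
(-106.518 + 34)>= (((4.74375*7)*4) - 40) False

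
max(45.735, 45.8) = 45.8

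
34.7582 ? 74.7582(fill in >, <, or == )<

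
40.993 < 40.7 False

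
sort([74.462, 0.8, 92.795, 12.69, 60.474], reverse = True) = [92.795, 74.462, 60.474, 12.69, 0.8]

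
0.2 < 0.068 False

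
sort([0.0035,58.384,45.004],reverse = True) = [58.384,45.004,0.0035]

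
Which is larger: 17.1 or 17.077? 17.1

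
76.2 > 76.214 False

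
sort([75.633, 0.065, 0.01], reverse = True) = [75.633, 0.065, 0.01]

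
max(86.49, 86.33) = 86.49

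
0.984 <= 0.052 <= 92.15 False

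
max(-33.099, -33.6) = -33.099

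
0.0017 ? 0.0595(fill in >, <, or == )<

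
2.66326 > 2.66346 False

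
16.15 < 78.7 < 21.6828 False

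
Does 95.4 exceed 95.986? No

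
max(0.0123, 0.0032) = 0.0123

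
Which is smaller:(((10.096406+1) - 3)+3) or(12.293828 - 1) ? (((10.096406+1) - 3)+3)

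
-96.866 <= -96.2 True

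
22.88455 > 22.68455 True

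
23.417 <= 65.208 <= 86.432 True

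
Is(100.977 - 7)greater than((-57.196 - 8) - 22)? Yes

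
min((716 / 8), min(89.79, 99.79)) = 89.5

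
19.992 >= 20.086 False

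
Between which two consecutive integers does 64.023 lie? 64 and 65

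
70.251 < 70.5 True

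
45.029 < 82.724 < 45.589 False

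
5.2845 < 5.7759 True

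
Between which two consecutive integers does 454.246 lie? 454 and 455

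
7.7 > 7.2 True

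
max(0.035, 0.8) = 0.8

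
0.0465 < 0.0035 False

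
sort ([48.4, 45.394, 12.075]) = [12.075, 45.394, 48.4]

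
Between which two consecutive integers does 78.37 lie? 78 and 79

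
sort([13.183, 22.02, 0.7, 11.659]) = [0.7, 11.659, 13.183, 22.02]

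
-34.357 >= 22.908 False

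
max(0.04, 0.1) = 0.1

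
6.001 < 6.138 True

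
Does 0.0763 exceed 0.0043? Yes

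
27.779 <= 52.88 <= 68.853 True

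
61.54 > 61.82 False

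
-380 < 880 True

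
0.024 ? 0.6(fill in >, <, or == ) <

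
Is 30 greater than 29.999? Yes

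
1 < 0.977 False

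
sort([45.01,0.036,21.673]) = [0.036,21.673,45.01]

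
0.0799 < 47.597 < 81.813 True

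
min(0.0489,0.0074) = 0.0074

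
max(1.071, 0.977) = 1.071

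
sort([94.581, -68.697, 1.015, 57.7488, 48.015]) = [-68.697, 1.015, 48.015, 57.7488, 94.581]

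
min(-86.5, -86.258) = -86.5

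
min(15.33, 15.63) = 15.33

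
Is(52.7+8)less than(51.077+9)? No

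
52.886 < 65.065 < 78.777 True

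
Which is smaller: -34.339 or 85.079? -34.339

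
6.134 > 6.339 False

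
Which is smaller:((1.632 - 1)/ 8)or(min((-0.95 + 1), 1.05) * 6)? ((1.632 - 1)/ 8)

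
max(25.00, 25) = 25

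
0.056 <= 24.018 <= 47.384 True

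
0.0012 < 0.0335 True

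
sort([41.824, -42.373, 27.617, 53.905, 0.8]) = [-42.373, 0.8, 27.617, 41.824, 53.905]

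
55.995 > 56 False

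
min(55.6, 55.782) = 55.6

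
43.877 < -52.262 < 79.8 False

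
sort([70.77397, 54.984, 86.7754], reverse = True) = [86.7754, 70.77397, 54.984]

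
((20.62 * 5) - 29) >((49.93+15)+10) False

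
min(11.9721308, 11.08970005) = 11.08970005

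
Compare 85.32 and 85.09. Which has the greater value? 85.32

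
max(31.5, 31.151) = 31.5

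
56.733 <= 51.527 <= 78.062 False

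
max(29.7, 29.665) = 29.7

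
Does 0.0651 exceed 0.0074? Yes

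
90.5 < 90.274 False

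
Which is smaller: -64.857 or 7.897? -64.857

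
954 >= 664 True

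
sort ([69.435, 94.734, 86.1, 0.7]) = [0.7, 69.435, 86.1, 94.734]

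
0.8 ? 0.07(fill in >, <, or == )>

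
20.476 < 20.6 True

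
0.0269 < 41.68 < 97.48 True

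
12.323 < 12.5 True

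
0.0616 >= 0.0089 True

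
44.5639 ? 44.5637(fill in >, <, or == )>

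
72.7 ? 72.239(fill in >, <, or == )>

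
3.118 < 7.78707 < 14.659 True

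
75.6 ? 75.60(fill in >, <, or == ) ==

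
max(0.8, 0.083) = 0.8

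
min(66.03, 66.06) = 66.03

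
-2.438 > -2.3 False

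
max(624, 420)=624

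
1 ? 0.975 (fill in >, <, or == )>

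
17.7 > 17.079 True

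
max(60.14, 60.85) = 60.85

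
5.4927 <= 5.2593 False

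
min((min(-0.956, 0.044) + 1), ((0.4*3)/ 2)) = 0.044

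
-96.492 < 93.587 True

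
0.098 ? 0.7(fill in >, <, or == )<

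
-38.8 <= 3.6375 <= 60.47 True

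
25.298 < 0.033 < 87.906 False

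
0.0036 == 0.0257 False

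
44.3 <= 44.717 True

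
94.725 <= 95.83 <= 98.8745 True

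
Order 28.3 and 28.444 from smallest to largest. 28.3, 28.444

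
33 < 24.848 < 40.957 False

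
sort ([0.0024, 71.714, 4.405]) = [0.0024, 4.405, 71.714]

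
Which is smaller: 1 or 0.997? 0.997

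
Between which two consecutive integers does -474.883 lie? -475 and -474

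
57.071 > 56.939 True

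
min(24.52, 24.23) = 24.23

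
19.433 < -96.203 False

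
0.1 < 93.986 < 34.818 False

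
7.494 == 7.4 False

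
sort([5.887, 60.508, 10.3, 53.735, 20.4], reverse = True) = [60.508, 53.735, 20.4, 10.3, 5.887]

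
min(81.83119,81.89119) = 81.83119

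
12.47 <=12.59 True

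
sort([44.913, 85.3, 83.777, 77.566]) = [44.913, 77.566, 83.777, 85.3]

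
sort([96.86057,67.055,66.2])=[66.2,67.055,96.86057]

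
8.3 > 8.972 False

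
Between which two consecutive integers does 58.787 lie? 58 and 59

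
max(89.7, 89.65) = 89.7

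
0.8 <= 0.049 False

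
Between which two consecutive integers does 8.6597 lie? 8 and 9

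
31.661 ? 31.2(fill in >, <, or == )>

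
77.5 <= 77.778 True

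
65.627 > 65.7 False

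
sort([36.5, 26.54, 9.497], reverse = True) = [36.5, 26.54, 9.497]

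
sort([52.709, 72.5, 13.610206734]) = [13.610206734, 52.709, 72.5]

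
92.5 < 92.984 True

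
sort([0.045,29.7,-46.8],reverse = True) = [29.7,0.045,-46.8]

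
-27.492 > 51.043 False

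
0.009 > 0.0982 False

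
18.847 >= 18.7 True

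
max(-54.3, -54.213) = -54.213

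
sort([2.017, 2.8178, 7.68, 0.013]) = [0.013, 2.017, 2.8178, 7.68]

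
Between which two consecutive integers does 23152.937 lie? 23152 and 23153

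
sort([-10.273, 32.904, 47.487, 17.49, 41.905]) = [-10.273, 17.49, 32.904, 41.905, 47.487]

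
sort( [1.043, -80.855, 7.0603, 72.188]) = [-80.855, 1.043, 7.0603, 72.188]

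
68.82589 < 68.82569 False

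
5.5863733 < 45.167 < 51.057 True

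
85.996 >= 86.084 False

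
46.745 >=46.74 True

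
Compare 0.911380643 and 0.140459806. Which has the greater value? 0.911380643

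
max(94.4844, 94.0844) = 94.4844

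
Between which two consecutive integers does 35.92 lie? 35 and 36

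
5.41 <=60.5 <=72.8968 True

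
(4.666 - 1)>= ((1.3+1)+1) True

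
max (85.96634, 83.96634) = 85.96634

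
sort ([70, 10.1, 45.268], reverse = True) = [70, 45.268, 10.1]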